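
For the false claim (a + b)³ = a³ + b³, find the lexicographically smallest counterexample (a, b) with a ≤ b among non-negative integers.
Substituting (1, 1) into the claim:
LHS = (1 + 1)³ = 8
RHS = 1³ + 1³ = 2

Since LHS ≠ RHS, this pair disproves the claim, and no lexicographically smaller pair (a ≤ b, non-negative integers) does.

For instance (7, 7) is also a counterexample (LHS = 2744, RHS = 686), but it's lexicographically larger.

Answer: (a, b) = (1, 1)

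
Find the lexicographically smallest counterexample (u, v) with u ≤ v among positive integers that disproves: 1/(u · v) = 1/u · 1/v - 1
(u, v) = (1, 1)

Substituting (1, 1) into the claim:
LHS = 1/(1 · 1) = 1
RHS = 1/1 · 1/1 - 1 = 0

Since LHS ≠ RHS, this pair disproves the claim, and no lexicographically smaller pair (u ≤ v, positive integers) does.

For instance (4, 7) is also a counterexample (LHS = 1/28, RHS = -27/28), but it's lexicographically larger.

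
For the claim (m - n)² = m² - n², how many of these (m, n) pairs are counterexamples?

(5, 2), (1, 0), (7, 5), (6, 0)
2

Testing each pair:
(5, 2): LHS = 9, RHS = 21 → counterexample
(1, 0): LHS = 1, RHS = 1 → satisfies claim
(7, 5): LHS = 4, RHS = 24 → counterexample
(6, 0): LHS = 36, RHS = 36 → satisfies claim

That makes 2 counterexamples.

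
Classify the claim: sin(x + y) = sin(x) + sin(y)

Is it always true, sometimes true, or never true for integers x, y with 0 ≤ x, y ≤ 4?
It holds at (x, y) = (1, 0) (both sides equal sin(1) ≈ 0.8415), but fails at (x, y) = (3, 1) (LHS = sin(4) ≈ -0.7568, RHS = sin(3) + sin(1) ≈ 0.9826).

Answer: Sometimes true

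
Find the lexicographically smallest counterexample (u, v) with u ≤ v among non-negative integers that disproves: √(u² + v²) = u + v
(u, v) = (1, 1)

Substituting (1, 1) into the claim:
LHS = √(1² + 1²) = √(2) ≈ 1.414
RHS = 1 + 1 = 2

Since LHS ≠ RHS, this pair disproves the claim, and no lexicographically smaller pair (u ≤ v, non-negative integers) does.

For instance (2, 7) is also a counterexample (LHS = √(53) ≈ 7.28, RHS = 9), but it's lexicographically larger.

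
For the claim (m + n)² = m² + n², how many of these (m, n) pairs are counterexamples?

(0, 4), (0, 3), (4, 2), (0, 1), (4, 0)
1

Testing each pair:
(0, 4): LHS = 16, RHS = 16 → satisfies claim
(0, 3): LHS = 9, RHS = 9 → satisfies claim
(4, 2): LHS = 36, RHS = 20 → counterexample
(0, 1): LHS = 1, RHS = 1 → satisfies claim
(4, 0): LHS = 16, RHS = 16 → satisfies claim

That makes 1 counterexample.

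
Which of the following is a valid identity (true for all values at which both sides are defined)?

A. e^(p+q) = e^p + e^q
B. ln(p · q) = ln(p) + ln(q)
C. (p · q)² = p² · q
B

A: fails at (3, 3) — LHS = e^6 ≈ 403.4, RHS = 2·e^3 ≈ 40.17.
B: holds — e.g. at (5, 5), both sides equal ln(25) ≈ 3.219.
C: fails at (4, 4) — LHS = 256, RHS = 64.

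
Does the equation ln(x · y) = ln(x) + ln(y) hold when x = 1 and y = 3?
Holds

Substituting x = 1, y = 3:

LHS = ln(1 · 3) = ln(3) ≈ 1.099
RHS = ln(1) + ln(3) = ln(3) ≈ 1.099

LHS = RHS, so the equation holds at this point.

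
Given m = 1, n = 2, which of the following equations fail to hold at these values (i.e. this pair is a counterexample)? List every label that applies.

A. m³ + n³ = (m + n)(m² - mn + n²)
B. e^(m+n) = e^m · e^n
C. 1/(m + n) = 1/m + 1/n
Evaluating each claim at the given values:
A. LHS = 9, RHS = 9 → holds here (LHS = RHS)
B. LHS = e^3 ≈ 20.09, RHS = e^3 ≈ 20.09 → holds here (LHS = RHS)
C. LHS = 1/3, RHS = 3/2 → fails here (LHS ≠ RHS)

Answer: C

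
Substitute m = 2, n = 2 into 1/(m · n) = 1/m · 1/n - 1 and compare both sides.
LHS = 1/(2 · 2) = 1/4
RHS = 1/2 · 1/2 - 1 = -3/4

LHS ≠ RHS, so the equation does not hold here.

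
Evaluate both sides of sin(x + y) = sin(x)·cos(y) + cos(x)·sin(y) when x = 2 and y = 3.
LHS = sin(2 + 3) = sin(5) ≈ -0.9589
RHS = sin(2)·cos(3) + cos(2)·sin(3) = sin(2)·cos(3) + sin(3)·cos(2) ≈ -0.9589

LHS = RHS: the two sides agree.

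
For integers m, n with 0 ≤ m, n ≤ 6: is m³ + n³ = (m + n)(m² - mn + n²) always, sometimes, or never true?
Always true

The identity holds for every pair in the range. For instance at (m, n) = (1, 5): both sides equal 126.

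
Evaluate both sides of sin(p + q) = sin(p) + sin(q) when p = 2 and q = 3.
LHS = sin(2 + 3) = sin(5) ≈ -0.9589
RHS = sin(2) + sin(3) ≈ 1.05

LHS ≠ RHS (they differ by about 2.009), so the equation does not hold here.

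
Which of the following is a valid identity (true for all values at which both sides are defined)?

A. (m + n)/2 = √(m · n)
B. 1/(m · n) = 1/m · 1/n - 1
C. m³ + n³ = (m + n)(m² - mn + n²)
C

A: fails at (3, 7) — LHS = 5, RHS = √(21) ≈ 4.583.
B: fails at (2, 5) — LHS = 1/10, RHS = -9/10.
C: holds — e.g. at (5, 5), both sides equal 250.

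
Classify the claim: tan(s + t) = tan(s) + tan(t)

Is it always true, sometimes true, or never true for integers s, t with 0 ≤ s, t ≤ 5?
It holds at (s, t) = (4, 0) (both sides equal tan(4) ≈ 1.158), but fails at (s, t) = (2, 5) (LHS = tan(7) ≈ 0.8714, RHS = tan(5) + tan(2) ≈ -5.566).

Answer: Sometimes true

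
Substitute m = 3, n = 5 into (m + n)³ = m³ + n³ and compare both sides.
LHS = (3 + 5)³ = 512
RHS = 3³ + 5³ = 152

LHS ≠ RHS, so the equation does not hold here.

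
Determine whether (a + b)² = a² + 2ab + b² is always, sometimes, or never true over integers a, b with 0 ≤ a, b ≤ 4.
The identity holds for every pair in the range. For instance at (a, b) = (2, 3): both sides equal 25.

Answer: Always true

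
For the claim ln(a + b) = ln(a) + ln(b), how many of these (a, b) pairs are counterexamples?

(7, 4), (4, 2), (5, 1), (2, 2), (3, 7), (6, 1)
Testing each pair:
(7, 4): LHS = ln(11) ≈ 2.398, RHS = ln(4) + ln(7) ≈ 3.332 → counterexample
(4, 2): LHS = ln(6) ≈ 1.792, RHS = ln(2) + ln(4) ≈ 2.079 → counterexample
(5, 1): LHS = ln(6) ≈ 1.792, RHS = ln(5) ≈ 1.609 → counterexample
(2, 2): LHS = ln(4) ≈ 1.386, RHS = 2·ln(2) ≈ 1.386 → satisfies claim
(3, 7): LHS = ln(10) ≈ 2.303, RHS = ln(3) + ln(7) ≈ 3.045 → counterexample
(6, 1): LHS = ln(7) ≈ 1.946, RHS = ln(6) ≈ 1.792 → counterexample

That makes 5 counterexamples.

Answer: 5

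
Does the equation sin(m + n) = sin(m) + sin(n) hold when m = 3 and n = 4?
Substituting m = 3, n = 4:

LHS = sin(3 + 4) = sin(7) ≈ 0.657
RHS = sin(3) + sin(4) ≈ -0.6157

LHS ≠ RHS, so the equation does not hold at this point.

Answer: Fails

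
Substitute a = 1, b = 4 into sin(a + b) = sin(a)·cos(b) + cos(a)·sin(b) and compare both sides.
LHS = sin(1 + 4) = sin(5) ≈ -0.9589
RHS = sin(1)·cos(4) + cos(1)·sin(4) = sin(1)·cos(4) + sin(4)·cos(1) ≈ -0.9589

LHS = RHS: the two sides agree.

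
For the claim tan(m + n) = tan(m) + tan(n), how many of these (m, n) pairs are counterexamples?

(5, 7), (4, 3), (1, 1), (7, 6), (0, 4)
Testing each pair:
(5, 7): LHS = tan(12) ≈ -0.6359, RHS = tan(5) + tan(7) ≈ -2.509 → counterexample
(4, 3): LHS = tan(7) ≈ 0.8714, RHS = tan(3) + tan(4) ≈ 1.015 → counterexample
(1, 1): LHS = tan(2) ≈ -2.185, RHS = 2·tan(1) ≈ 3.115 → counterexample
(7, 6): LHS = tan(13) ≈ 0.463, RHS = tan(6) + tan(7) ≈ 0.5804 → counterexample
(0, 4): LHS = tan(4) ≈ 1.158, RHS = tan(4) ≈ 1.158 → satisfies claim

That makes 4 counterexamples.

Answer: 4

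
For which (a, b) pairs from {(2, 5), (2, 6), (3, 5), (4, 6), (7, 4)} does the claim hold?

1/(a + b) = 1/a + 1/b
None

Testing each pair:
(2, 5): LHS = 1/7, RHS = 7/10 → fails
(2, 6): LHS = 1/8, RHS = 2/3 → fails
(3, 5): LHS = 1/8, RHS = 8/15 → fails
(4, 6): LHS = 1/10, RHS = 5/12 → fails
(7, 4): LHS = 1/11, RHS = 11/28 → fails

No pair satisfies the claim.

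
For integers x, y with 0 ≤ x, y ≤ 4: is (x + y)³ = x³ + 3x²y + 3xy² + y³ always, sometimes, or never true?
The identity holds for every pair in the range. For instance at (x, y) = (0, 1): both sides equal 1.

Answer: Always true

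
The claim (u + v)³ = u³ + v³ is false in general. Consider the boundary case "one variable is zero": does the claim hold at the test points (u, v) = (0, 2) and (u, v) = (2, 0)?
Yes, holds at both test points

At (0, 2): LHS = 8, RHS = 8 → equal
At (2, 0): LHS = 8, RHS = 8 → equal

So the claim does hold at both of these boundary points, even though it is not an identity.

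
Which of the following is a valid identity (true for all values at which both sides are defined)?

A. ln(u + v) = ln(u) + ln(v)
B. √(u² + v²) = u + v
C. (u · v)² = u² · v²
C

A: fails at (1, 3) — LHS = ln(4) ≈ 1.386, RHS = ln(3) ≈ 1.099.
B: fails at (4, 4) — LHS = 4·√(2) ≈ 5.657, RHS = 8.
C: holds — e.g. at (6, 7), both sides equal 1764.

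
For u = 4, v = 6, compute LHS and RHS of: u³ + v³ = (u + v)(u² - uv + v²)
LHS = 4³ + 6³ = 280
RHS = (4 + 6)(4² - 4·6 + 6²) = 280

LHS = RHS: the two sides agree.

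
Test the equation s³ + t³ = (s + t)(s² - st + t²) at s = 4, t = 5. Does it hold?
Holds

Substituting s = 4, t = 5:

LHS = 4³ + 5³ = 189
RHS = (4 + 5)(4² - 4·5 + 5²) = 189

LHS = RHS, so the equation holds at this point.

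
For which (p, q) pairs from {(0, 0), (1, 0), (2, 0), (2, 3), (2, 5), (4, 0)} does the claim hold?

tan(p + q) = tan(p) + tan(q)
(0, 0), (1, 0), (2, 0), (4, 0)

Testing each pair:
(0, 0): LHS = 0, RHS = 0 → holds
(1, 0): LHS = tan(1) ≈ 1.557, RHS = tan(1) ≈ 1.557 → holds
(2, 0): LHS = tan(2) ≈ -2.185, RHS = tan(2) ≈ -2.185 → holds
(2, 3): LHS = tan(5) ≈ -3.381, RHS = tan(2) + tan(3) ≈ -2.328 → fails
(2, 5): LHS = tan(7) ≈ 0.8714, RHS = tan(5) + tan(2) ≈ -5.566 → fails
(4, 0): LHS = tan(4) ≈ 1.158, RHS = tan(4) ≈ 1.158 → holds

4 of 6 pairs satisfy the claim.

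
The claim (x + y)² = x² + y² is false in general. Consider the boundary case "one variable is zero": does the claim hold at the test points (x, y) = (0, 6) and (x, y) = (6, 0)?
Yes, holds at both test points

At (0, 6): LHS = 36, RHS = 36 → equal
At (6, 0): LHS = 36, RHS = 36 → equal

So the claim does hold at both of these boundary points, even though it is not an identity.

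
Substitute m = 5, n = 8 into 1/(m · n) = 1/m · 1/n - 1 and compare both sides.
LHS = 1/(5 · 8) = 1/40
RHS = 1/5 · 1/8 - 1 = -39/40

LHS ≠ RHS, so the equation does not hold here.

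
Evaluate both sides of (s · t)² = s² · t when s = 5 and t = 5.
LHS = (5 · 5)² = 625
RHS = 5² · 5 = 125

LHS ≠ RHS, so the equation does not hold here.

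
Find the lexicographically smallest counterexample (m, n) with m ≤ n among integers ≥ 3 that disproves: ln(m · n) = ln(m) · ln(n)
(m, n) = (3, 3)

Substituting (3, 3) into the claim:
LHS = ln(3 · 3) = ln(9) ≈ 2.197
RHS = ln(3) · ln(3) = ln(3)² ≈ 1.207

Since LHS ≠ RHS, this pair disproves the claim, and no lexicographically smaller pair (m ≤ n, integers ≥ 3) does.

For instance (3, 8) is also a counterexample (LHS = ln(24) ≈ 3.178, RHS = ln(3)·ln(8) ≈ 2.285), but it's lexicographically larger.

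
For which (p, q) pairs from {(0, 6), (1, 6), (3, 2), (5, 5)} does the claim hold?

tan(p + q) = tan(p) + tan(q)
(0, 6)

Testing each pair:
(0, 6): LHS = tan(6) ≈ -0.291, RHS = tan(6) ≈ -0.291 → holds
(1, 6): LHS = tan(7) ≈ 0.8714, RHS = tan(6) + tan(1) ≈ 1.266 → fails
(3, 2): LHS = tan(5) ≈ -3.381, RHS = tan(2) + tan(3) ≈ -2.328 → fails
(5, 5): LHS = tan(10) ≈ 0.6484, RHS = 2·tan(5) ≈ -6.761 → fails

1 of 4 pairs satisfies the claim.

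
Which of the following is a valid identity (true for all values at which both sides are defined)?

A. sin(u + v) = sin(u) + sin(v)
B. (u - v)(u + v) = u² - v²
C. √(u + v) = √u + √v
B

A: fails at (1, 3) — LHS = sin(4) ≈ -0.7568, RHS = sin(3) + sin(1) ≈ 0.9826.
B: holds — e.g. at (4, 6), both sides equal -20.
C: fails at (2, 7) — LHS = 3, RHS = √(2) + √(7) ≈ 4.06.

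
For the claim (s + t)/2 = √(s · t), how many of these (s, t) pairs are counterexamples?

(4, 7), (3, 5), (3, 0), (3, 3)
3

Testing each pair:
(4, 7): LHS = 11/2, RHS = 2·√(7) ≈ 5.292 → counterexample
(3, 5): LHS = 4, RHS = √(15) ≈ 3.873 → counterexample
(3, 0): LHS = 3/2, RHS = 0 → counterexample
(3, 3): LHS = 3, RHS = 3 → satisfies claim

That makes 3 counterexamples.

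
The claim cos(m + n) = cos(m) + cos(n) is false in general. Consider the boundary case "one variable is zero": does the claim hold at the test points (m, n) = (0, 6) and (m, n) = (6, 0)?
At (0, 6): LHS = cos(6) ≈ 0.9602 ≠ RHS = cos(6) + 1 ≈ 1.96
At (6, 0): LHS = cos(6) ≈ 0.9602 ≠ RHS = cos(6) + 1 ≈ 1.96

Answer: No, fails at both test points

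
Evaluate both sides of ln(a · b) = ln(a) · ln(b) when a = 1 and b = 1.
LHS = ln(1 · 1) = 0
RHS = ln(1) · ln(1) = 0

LHS = RHS: the two sides agree.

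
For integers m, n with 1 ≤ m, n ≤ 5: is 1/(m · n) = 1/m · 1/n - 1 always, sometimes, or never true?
The claim fails for every pair in the range. For instance at (m, n) = (4, 5): LHS = 1/20, RHS = -19/20.

Answer: Never true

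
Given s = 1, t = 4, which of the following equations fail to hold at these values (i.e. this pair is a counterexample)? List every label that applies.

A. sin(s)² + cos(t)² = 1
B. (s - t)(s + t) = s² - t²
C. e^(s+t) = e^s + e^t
Evaluating each claim at the given values:
A. LHS = cos(4)² + sin(1)² ≈ 1.135, RHS = 1 → fails here (LHS ≠ RHS)
B. LHS = -15, RHS = -15 → holds here (LHS = RHS)
C. LHS = e^5 ≈ 148.4, RHS = e + e^4 ≈ 57.32 → fails here (LHS ≠ RHS)

Answer: A, C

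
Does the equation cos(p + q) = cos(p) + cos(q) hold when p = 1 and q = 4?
Fails

Substituting p = 1, q = 4:

LHS = cos(1 + 4) = cos(5) ≈ 0.2837
RHS = cos(1) + cos(4) ≈ -0.1133

LHS ≠ RHS, so the equation does not hold at this point.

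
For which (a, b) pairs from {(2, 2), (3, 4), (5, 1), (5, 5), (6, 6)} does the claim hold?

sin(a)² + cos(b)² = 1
Testing each pair:
(2, 2): LHS = cos(2)² + sin(2)² = 1, RHS = 1 → holds
(3, 4): LHS = sin(3)² + cos(4)² ≈ 0.4472, RHS = 1 → fails
(5, 1): LHS = cos(1)² + sin(5)² ≈ 1.211, RHS = 1 → fails
(5, 5): LHS = cos(5)² + sin(5)² = 1, RHS = 1 → holds
(6, 6): LHS = sin(6)² + cos(6)² = 1, RHS = 1 → holds

3 of 5 pairs satisfy the claim.

Answer: (2, 2), (5, 5), (6, 6)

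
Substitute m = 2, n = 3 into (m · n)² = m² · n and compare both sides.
LHS = (2 · 3)² = 36
RHS = 2² · 3 = 12

LHS ≠ RHS, so the equation does not hold here.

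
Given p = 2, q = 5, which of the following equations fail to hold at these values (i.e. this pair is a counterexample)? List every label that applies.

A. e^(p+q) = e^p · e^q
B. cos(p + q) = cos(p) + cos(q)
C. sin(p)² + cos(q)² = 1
B, C

Evaluating each claim at the given values:
A. LHS = e^7 ≈ 1097, RHS = e^7 ≈ 1097 → holds here (LHS = RHS)
B. LHS = cos(7) ≈ 0.7539, RHS = cos(2) + cos(5) ≈ -0.1325 → fails here (LHS ≠ RHS)
C. LHS = cos(5)² + sin(2)² ≈ 0.9073, RHS = 1 → fails here (LHS ≠ RHS)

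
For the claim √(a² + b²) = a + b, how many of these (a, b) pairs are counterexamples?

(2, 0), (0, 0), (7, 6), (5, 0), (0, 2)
1

Testing each pair:
(2, 0): LHS = 2, RHS = 2 → satisfies claim
(0, 0): LHS = 0, RHS = 0 → satisfies claim
(7, 6): LHS = √(85) ≈ 9.22, RHS = 13 → counterexample
(5, 0): LHS = 5, RHS = 5 → satisfies claim
(0, 2): LHS = 2, RHS = 2 → satisfies claim

That makes 1 counterexample.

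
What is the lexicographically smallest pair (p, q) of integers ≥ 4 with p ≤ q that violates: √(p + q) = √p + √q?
Substituting (4, 4) into the claim:
LHS = √(4 + 4) = 2·√(2) ≈ 2.828
RHS = √4 + √4 = 4

Since LHS ≠ RHS, this pair disproves the claim, and no lexicographically smaller pair (p ≤ q, integers ≥ 4) does.

For instance (10, 10) is also a counterexample (LHS = 2·√(5) ≈ 4.472, RHS = 2·√(10) ≈ 6.325), but it's lexicographically larger.

Answer: (p, q) = (4, 4)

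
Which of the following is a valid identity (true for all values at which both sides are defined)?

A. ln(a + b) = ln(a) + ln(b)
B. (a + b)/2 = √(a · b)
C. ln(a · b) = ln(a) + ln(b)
A: fails at (4, 4) — LHS = ln(8) ≈ 2.079, RHS = 2·ln(4) ≈ 2.773.
B: fails at (3, 4) — LHS = 7/2, RHS = 2·√(3) ≈ 3.464.
C: holds — e.g. at (3, 4), both sides equal ln(12) ≈ 2.485.

Answer: C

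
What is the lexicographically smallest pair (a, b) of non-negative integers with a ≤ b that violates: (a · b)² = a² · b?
At (0, 0): both sides equal 0, so it holds there.
At (0, 6): both sides equal 0, so it holds there.

Substituting (1, 2) into the claim:
LHS = (1 · 2)² = 4
RHS = 1² · 2 = 2

Since LHS ≠ RHS, this pair disproves the claim, and no lexicographically smaller pair (a ≤ b, non-negative integers) does.

For instance (3, 6) is also a counterexample (LHS = 324, RHS = 54), but it's lexicographically larger.

Answer: (a, b) = (1, 2)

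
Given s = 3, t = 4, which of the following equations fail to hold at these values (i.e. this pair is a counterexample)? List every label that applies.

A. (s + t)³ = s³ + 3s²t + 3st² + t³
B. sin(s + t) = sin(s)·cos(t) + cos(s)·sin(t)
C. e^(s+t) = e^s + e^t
C

Evaluating each claim at the given values:
A. LHS = 343, RHS = 343 → holds here (LHS = RHS)
B. LHS = sin(7) ≈ 0.657, RHS = sin(3)·cos(4) + sin(4)·cos(3) ≈ 0.657 → holds here (LHS = RHS)
C. LHS = e^7 ≈ 1097, RHS = e^3 + e^4 ≈ 74.68 → fails here (LHS ≠ RHS)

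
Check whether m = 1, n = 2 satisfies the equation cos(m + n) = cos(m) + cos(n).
Substituting m = 1, n = 2:

LHS = cos(1 + 2) = cos(3) ≈ -0.99
RHS = cos(1) + cos(2) ≈ 0.1242

LHS ≠ RHS, so the equation does not hold at this point.

Answer: Fails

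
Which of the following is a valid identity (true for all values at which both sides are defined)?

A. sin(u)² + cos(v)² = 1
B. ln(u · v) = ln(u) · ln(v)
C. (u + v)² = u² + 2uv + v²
C

A: fails at (1, 3) — LHS = sin(1)² + cos(3)² ≈ 1.688, RHS = 1.
B: fails at (2, 5) — LHS = ln(10) ≈ 2.303, RHS = ln(2)·ln(5) ≈ 1.116.
C: holds — e.g. at (3, 4), both sides equal 49.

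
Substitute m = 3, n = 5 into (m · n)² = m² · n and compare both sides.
LHS = (3 · 5)² = 225
RHS = 3² · 5 = 45

LHS ≠ RHS, so the equation does not hold here.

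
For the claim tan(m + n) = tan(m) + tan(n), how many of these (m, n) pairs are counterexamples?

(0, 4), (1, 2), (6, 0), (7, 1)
2

Testing each pair:
(0, 4): LHS = tan(4) ≈ 1.158, RHS = tan(4) ≈ 1.158 → satisfies claim
(1, 2): LHS = tan(3) ≈ -0.1425, RHS = tan(2) + tan(1) ≈ -0.6276 → counterexample
(6, 0): LHS = tan(6) ≈ -0.291, RHS = tan(6) ≈ -0.291 → satisfies claim
(7, 1): LHS = tan(8) ≈ -6.8, RHS = tan(7) + tan(1) ≈ 2.429 → counterexample

That makes 2 counterexamples.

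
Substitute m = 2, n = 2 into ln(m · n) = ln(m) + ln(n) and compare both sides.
LHS = ln(2 · 2) = ln(4) ≈ 1.386
RHS = ln(2) + ln(2) = 2·ln(2) ≈ 1.386

LHS = RHS: the two sides agree.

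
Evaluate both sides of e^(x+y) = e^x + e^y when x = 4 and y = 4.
LHS = e^(4+4) = e^8 ≈ 2981
RHS = e^4 + e^4 = 2·e^4 ≈ 109.2

LHS ≠ RHS (they differ by about 2872), so the equation does not hold here.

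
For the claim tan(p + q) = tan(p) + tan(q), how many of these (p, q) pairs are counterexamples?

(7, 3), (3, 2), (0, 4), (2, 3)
3

Testing each pair:
(7, 3): LHS = tan(10) ≈ 0.6484, RHS = tan(3) + tan(7) ≈ 0.7289 → counterexample
(3, 2): LHS = tan(5) ≈ -3.381, RHS = tan(2) + tan(3) ≈ -2.328 → counterexample
(0, 4): LHS = tan(4) ≈ 1.158, RHS = tan(4) ≈ 1.158 → satisfies claim
(2, 3): LHS = tan(5) ≈ -3.381, RHS = tan(2) + tan(3) ≈ -2.328 → counterexample

That makes 3 counterexamples.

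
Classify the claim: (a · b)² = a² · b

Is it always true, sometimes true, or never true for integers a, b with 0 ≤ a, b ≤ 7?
Sometimes true

It holds at (a, b) = (0, 0) (both sides equal 0), but fails at (a, b) = (3, 7) (LHS = 441, RHS = 63).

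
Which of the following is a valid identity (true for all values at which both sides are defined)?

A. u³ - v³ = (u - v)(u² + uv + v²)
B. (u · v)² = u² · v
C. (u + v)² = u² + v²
A

A: holds — e.g. at (3, 4), both sides equal -37.
B: fails at (1, 3) — LHS = 9, RHS = 3.
C: fails at (3, 4) — LHS = 49, RHS = 25.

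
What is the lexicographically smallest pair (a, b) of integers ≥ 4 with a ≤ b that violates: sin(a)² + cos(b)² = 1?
At (4, 4): both sides equal 1, so it holds there.

Substituting (4, 5) into the claim:
LHS = sin(4)² + cos(5)² ≈ 0.6532
RHS = 1

Since LHS ≠ RHS, this pair disproves the claim, and no lexicographically smaller pair (a ≤ b, integers ≥ 4) does.

For instance (4, 10) is also a counterexample (LHS = sin(4)² + cos(10)² ≈ 1.277, RHS = 1), but it's lexicographically larger.

Answer: (a, b) = (4, 5)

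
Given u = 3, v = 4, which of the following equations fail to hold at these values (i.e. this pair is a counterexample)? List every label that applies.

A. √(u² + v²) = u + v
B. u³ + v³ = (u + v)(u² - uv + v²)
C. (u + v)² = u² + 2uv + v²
A

Evaluating each claim at the given values:
A. LHS = 5, RHS = 7 → fails here (LHS ≠ RHS)
B. LHS = 91, RHS = 91 → holds here (LHS = RHS)
C. LHS = 49, RHS = 49 → holds here (LHS = RHS)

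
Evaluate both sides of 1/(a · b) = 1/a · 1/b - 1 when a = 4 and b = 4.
LHS = 1/(4 · 4) = 1/16
RHS = 1/4 · 1/4 - 1 = -15/16

LHS ≠ RHS, so the equation does not hold here.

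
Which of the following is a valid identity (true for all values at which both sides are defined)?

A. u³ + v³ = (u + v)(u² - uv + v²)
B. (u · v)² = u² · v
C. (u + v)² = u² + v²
A: holds — e.g. at (5, 5), both sides equal 250.
B: fails at (2, 2) — LHS = 16, RHS = 8.
C: fails at (1, 4) — LHS = 25, RHS = 17.

Answer: A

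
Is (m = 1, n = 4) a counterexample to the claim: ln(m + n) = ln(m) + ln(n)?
Substituting m = 1, n = 4:
LHS = ln(1 + 4) = ln(5) ≈ 1.609
RHS = ln(1) + ln(4) = ln(4) ≈ 1.386

Since LHS ≠ RHS, this pair disproves the claim.

Answer: Yes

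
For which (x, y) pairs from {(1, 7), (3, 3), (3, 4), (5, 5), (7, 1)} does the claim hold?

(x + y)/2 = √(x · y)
(3, 3), (5, 5)

Testing each pair:
(1, 7): LHS = 4, RHS = √(7) ≈ 2.646 → fails
(3, 3): LHS = 3, RHS = 3 → holds
(3, 4): LHS = 7/2, RHS = 2·√(3) ≈ 3.464 → fails
(5, 5): LHS = 5, RHS = 5 → holds
(7, 1): LHS = 4, RHS = √(7) ≈ 2.646 → fails

2 of 5 pairs satisfy the claim.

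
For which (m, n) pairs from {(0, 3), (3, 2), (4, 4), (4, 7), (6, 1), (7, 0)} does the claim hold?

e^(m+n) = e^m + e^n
None

Testing each pair:
(0, 3): LHS = e^3 ≈ 20.09, RHS = 1 + e^3 ≈ 21.09 → fails
(3, 2): LHS = e^5 ≈ 148.4, RHS = e^2 + e^3 ≈ 27.47 → fails
(4, 4): LHS = e^8 ≈ 2981, RHS = 2·e^4 ≈ 109.2 → fails
(4, 7): LHS = e^11 ≈ 59874.1, RHS = e^4 + e^7 ≈ 1151 → fails
(6, 1): LHS = e^7 ≈ 1097, RHS = e + e^6 ≈ 406.1 → fails
(7, 0): LHS = e^7 ≈ 1097, RHS = 1 + e^7 ≈ 1098 → fails

No pair satisfies the claim.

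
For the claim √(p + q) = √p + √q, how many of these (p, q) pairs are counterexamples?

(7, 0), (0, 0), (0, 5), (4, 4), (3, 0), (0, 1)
1

Testing each pair:
(7, 0): LHS = √(7) ≈ 2.646, RHS = √(7) ≈ 2.646 → satisfies claim
(0, 0): LHS = 0, RHS = 0 → satisfies claim
(0, 5): LHS = √(5) ≈ 2.236, RHS = √(5) ≈ 2.236 → satisfies claim
(4, 4): LHS = 2·√(2) ≈ 2.828, RHS = 4 → counterexample
(3, 0): LHS = √(3) ≈ 1.732, RHS = √(3) ≈ 1.732 → satisfies claim
(0, 1): LHS = 1, RHS = 1 → satisfies claim

That makes 1 counterexample.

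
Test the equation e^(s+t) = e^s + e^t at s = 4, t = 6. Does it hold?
Substituting s = 4, t = 6:

LHS = e^(4+6) = e^10 ≈ 22026.5
RHS = e^4 + e^6 ≈ 458

LHS ≠ RHS, so the equation does not hold at this point.

Answer: Fails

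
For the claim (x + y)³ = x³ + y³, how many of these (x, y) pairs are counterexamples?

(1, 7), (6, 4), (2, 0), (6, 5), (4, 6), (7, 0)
Testing each pair:
(1, 7): LHS = 512, RHS = 344 → counterexample
(6, 4): LHS = 1000, RHS = 280 → counterexample
(2, 0): LHS = 8, RHS = 8 → satisfies claim
(6, 5): LHS = 1331, RHS = 341 → counterexample
(4, 6): LHS = 1000, RHS = 280 → counterexample
(7, 0): LHS = 343, RHS = 343 → satisfies claim

That makes 4 counterexamples.

Answer: 4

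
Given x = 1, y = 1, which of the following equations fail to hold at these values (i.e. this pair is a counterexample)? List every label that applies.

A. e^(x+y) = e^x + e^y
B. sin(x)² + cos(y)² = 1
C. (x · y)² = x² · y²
A

Evaluating each claim at the given values:
A. LHS = e^2 ≈ 7.389, RHS = 2·e ≈ 5.437 → fails here (LHS ≠ RHS)
B. LHS = cos(1)² + sin(1)² = 1, RHS = 1 → holds here (LHS = RHS)
C. LHS = 1, RHS = 1 → holds here (LHS = RHS)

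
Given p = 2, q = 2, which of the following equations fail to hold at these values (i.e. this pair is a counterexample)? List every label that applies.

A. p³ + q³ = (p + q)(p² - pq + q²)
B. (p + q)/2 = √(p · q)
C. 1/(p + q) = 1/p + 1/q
Evaluating each claim at the given values:
A. LHS = 16, RHS = 16 → holds here (LHS = RHS)
B. LHS = 2, RHS = 2 → holds here (LHS = RHS)
C. LHS = 1/4, RHS = 1 → fails here (LHS ≠ RHS)

Answer: C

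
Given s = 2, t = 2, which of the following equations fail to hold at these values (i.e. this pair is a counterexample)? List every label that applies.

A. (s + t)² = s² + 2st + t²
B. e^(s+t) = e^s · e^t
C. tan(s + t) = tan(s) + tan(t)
C

Evaluating each claim at the given values:
A. LHS = 16, RHS = 16 → holds here (LHS = RHS)
B. LHS = e^4 ≈ 54.6, RHS = e^4 ≈ 54.6 → holds here (LHS = RHS)
C. LHS = tan(4) ≈ 1.158, RHS = 2·tan(2) ≈ -4.37 → fails here (LHS ≠ RHS)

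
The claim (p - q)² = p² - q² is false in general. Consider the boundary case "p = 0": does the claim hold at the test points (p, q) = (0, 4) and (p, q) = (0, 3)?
No, fails at both test points

At (0, 4): LHS = 16 ≠ RHS = -16
At (0, 3): LHS = 9 ≠ RHS = -9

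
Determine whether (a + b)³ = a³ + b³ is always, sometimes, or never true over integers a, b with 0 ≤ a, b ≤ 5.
Sometimes true

It holds at (a, b) = (1, 0) (both sides equal 1), but fails at (a, b) = (2, 5) (LHS = 343, RHS = 133).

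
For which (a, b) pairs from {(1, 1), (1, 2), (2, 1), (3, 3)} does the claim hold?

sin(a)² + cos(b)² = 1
Testing each pair:
(1, 1): LHS = cos(1)² + sin(1)² = 1, RHS = 1 → holds
(1, 2): LHS = cos(2)² + sin(1)² ≈ 0.8813, RHS = 1 → fails
(2, 1): LHS = cos(1)² + sin(2)² ≈ 1.119, RHS = 1 → fails
(3, 3): LHS = sin(3)² + cos(3)² = 1, RHS = 1 → holds

2 of 4 pairs satisfy the claim.

Answer: (1, 1), (3, 3)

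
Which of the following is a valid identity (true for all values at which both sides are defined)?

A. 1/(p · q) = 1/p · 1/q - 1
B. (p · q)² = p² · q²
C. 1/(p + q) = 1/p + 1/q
B

A: fails at (2, 4) — LHS = 1/8, RHS = -7/8.
B: holds — e.g. at (3, 4), both sides equal 144.
C: fails at (1, 5) — LHS = 1/6, RHS = 6/5.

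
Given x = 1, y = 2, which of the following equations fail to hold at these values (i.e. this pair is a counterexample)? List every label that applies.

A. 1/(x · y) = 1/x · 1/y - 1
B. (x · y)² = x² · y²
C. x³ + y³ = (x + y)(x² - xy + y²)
Evaluating each claim at the given values:
A. LHS = 1/2, RHS = -1/2 → fails here (LHS ≠ RHS)
B. LHS = 4, RHS = 4 → holds here (LHS = RHS)
C. LHS = 9, RHS = 9 → holds here (LHS = RHS)

Answer: A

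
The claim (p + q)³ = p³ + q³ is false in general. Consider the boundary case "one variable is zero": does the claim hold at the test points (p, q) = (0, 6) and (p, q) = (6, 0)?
Yes, holds at both test points

At (0, 6): LHS = 216, RHS = 216 → equal
At (6, 0): LHS = 216, RHS = 216 → equal

So the claim does hold at both of these boundary points, even though it is not an identity.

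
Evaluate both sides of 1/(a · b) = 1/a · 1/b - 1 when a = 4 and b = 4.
LHS = 1/(4 · 4) = 1/16
RHS = 1/4 · 1/4 - 1 = -15/16

LHS ≠ RHS, so the equation does not hold here.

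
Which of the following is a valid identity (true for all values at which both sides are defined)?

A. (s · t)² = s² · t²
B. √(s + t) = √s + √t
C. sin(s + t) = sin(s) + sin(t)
A: holds — e.g. at (1, 4), both sides equal 16.
B: fails at (1, 3) — LHS = 2, RHS = 1 + √(3) ≈ 2.732.
C: fails at (2, 7) — LHS = sin(9) ≈ 0.4121, RHS = sin(7) + sin(2) ≈ 1.566.

Answer: A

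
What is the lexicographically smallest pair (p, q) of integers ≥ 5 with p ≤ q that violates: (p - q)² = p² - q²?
At (5, 5): both sides equal 0, so it holds there.

Substituting (5, 6) into the claim:
LHS = (5 - 6)² = 1
RHS = 5² - 6² = -11

Since LHS ≠ RHS, this pair disproves the claim, and no lexicographically smaller pair (p ≤ q, integers ≥ 5) does.

For instance (7, 8) is also a counterexample (LHS = 1, RHS = -15), but it's lexicographically larger.

Answer: (p, q) = (5, 6)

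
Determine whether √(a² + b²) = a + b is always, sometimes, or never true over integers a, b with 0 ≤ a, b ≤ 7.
Sometimes true

It holds at (a, b) = (0, 7) (both sides equal 7), but fails at (a, b) = (3, 1) (LHS = √(10) ≈ 3.162, RHS = 4).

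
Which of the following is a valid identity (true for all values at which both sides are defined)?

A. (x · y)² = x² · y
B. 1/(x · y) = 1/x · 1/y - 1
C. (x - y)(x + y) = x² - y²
C

A: fails at (3, 3) — LHS = 81, RHS = 27.
B: fails at (2, 7) — LHS = 1/14, RHS = -13/14.
C: holds — e.g. at (4, 5), both sides equal -9.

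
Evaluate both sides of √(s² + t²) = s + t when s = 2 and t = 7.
LHS = √(2² + 7²) = √(53) ≈ 7.28
RHS = 2 + 7 = 9

LHS ≠ RHS (they differ by about 1.72), so the equation does not hold here.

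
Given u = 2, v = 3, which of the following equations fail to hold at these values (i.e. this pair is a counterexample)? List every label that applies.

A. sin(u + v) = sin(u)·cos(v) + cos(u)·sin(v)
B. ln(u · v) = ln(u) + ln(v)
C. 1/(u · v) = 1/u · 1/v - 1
Evaluating each claim at the given values:
A. LHS = sin(5) ≈ -0.9589, RHS = sin(2)·cos(3) + sin(3)·cos(2) ≈ -0.9589 → holds here (LHS = RHS)
B. LHS = ln(6) ≈ 1.792, RHS = ln(2) + ln(3) ≈ 1.792 → holds here (LHS = RHS)
C. LHS = 1/6, RHS = -5/6 → fails here (LHS ≠ RHS)

Answer: C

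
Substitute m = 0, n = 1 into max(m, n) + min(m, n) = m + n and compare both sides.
LHS = max(0, 1) + min(0, 1) = 1
RHS = 0 + 1 = 1

LHS = RHS: the two sides agree.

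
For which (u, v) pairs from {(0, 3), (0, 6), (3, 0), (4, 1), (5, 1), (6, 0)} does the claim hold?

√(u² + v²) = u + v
(0, 3), (0, 6), (3, 0), (6, 0)

Testing each pair:
(0, 3): LHS = 3, RHS = 3 → holds
(0, 6): LHS = 6, RHS = 6 → holds
(3, 0): LHS = 3, RHS = 3 → holds
(4, 1): LHS = √(17) ≈ 4.123, RHS = 5 → fails
(5, 1): LHS = √(26) ≈ 5.099, RHS = 6 → fails
(6, 0): LHS = 6, RHS = 6 → holds

4 of 6 pairs satisfy the claim.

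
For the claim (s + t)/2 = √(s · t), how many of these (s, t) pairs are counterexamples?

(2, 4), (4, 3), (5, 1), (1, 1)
Testing each pair:
(2, 4): LHS = 3, RHS = 2·√(2) ≈ 2.828 → counterexample
(4, 3): LHS = 7/2, RHS = 2·√(3) ≈ 3.464 → counterexample
(5, 1): LHS = 3, RHS = √(5) ≈ 2.236 → counterexample
(1, 1): LHS = 1, RHS = 1 → satisfies claim

That makes 3 counterexamples.

Answer: 3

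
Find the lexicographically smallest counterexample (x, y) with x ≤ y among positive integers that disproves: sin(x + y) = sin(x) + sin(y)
Substituting (1, 1) into the claim:
LHS = sin(1 + 1) = sin(2) ≈ 0.9093
RHS = sin(1) + sin(1) = 2·sin(1) ≈ 1.683

Since LHS ≠ RHS, this pair disproves the claim, and no lexicographically smaller pair (x ≤ y, positive integers) does.

For instance (1, 6) is also a counterexample (LHS = sin(7) ≈ 0.657, RHS = sin(6) + sin(1) ≈ 0.5621), but it's lexicographically larger.

Answer: (x, y) = (1, 1)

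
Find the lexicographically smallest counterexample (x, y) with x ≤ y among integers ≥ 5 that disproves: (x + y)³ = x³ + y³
(x, y) = (5, 5)

Substituting (5, 5) into the claim:
LHS = (5 + 5)³ = 1000
RHS = 5³ + 5³ = 250

Since LHS ≠ RHS, this pair disproves the claim, and no lexicographically smaller pair (x ≤ y, integers ≥ 5) does.

For instance (7, 10) is also a counterexample (LHS = 4913, RHS = 1343), but it's lexicographically larger.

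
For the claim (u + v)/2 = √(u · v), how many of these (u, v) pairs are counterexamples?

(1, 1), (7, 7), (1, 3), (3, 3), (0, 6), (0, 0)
Testing each pair:
(1, 1): LHS = 1, RHS = 1 → satisfies claim
(7, 7): LHS = 7, RHS = 7 → satisfies claim
(1, 3): LHS = 2, RHS = √(3) ≈ 1.732 → counterexample
(3, 3): LHS = 3, RHS = 3 → satisfies claim
(0, 6): LHS = 3, RHS = 0 → counterexample
(0, 0): LHS = 0, RHS = 0 → satisfies claim

That makes 2 counterexamples.

Answer: 2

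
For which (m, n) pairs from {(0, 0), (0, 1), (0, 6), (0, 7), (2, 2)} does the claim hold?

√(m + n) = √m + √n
(0, 0), (0, 1), (0, 6), (0, 7)

Testing each pair:
(0, 0): LHS = 0, RHS = 0 → holds
(0, 1): LHS = 1, RHS = 1 → holds
(0, 6): LHS = √(6) ≈ 2.449, RHS = √(6) ≈ 2.449 → holds
(0, 7): LHS = √(7) ≈ 2.646, RHS = √(7) ≈ 2.646 → holds
(2, 2): LHS = 2, RHS = 2·√(2) ≈ 2.828 → fails

4 of 5 pairs satisfy the claim.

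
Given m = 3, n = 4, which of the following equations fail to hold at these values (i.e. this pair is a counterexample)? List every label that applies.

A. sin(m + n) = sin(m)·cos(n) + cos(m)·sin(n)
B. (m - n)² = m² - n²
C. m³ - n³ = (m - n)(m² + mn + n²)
Evaluating each claim at the given values:
A. LHS = sin(7) ≈ 0.657, RHS = sin(3)·cos(4) + sin(4)·cos(3) ≈ 0.657 → holds here (LHS = RHS)
B. LHS = 1, RHS = -7 → fails here (LHS ≠ RHS)
C. LHS = -37, RHS = -37 → holds here (LHS = RHS)

Answer: B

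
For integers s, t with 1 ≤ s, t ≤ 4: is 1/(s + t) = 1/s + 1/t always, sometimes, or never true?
Never true

The claim fails for every pair in the range. For instance at (s, t) = (3, 3): LHS = 1/6, RHS = 2/3.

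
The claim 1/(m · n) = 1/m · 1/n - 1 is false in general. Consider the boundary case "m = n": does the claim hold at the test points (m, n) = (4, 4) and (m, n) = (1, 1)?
No, fails at both test points

At (4, 4): LHS = 1/16 ≠ RHS = -15/16
At (1, 1): LHS = 1 ≠ RHS = 0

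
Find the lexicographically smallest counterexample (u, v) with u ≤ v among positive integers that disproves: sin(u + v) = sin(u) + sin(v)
Substituting (1, 1) into the claim:
LHS = sin(1 + 1) = sin(2) ≈ 0.9093
RHS = sin(1) + sin(1) = 2·sin(1) ≈ 1.683

Since LHS ≠ RHS, this pair disproves the claim, and no lexicographically smaller pair (u ≤ v, positive integers) does.

For instance (7, 7) is also a counterexample (LHS = sin(14) ≈ 0.9906, RHS = 2·sin(7) ≈ 1.314), but it's lexicographically larger.

Answer: (u, v) = (1, 1)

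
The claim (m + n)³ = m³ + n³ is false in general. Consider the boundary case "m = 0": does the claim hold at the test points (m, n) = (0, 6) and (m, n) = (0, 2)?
Yes, holds at both test points

At (0, 6): LHS = 216, RHS = 216 → equal
At (0, 2): LHS = 8, RHS = 8 → equal

So the claim does hold at both of these boundary points, even though it is not an identity.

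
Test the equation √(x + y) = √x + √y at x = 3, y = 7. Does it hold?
Fails

Substituting x = 3, y = 7:

LHS = √(3 + 7) = √(10) ≈ 3.162
RHS = √3 + √7 = √(3) + √(7) ≈ 4.378

LHS ≠ RHS, so the equation does not hold at this point.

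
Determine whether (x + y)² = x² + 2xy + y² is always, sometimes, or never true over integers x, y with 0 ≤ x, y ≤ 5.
Always true

The identity holds for every pair in the range. For instance at (x, y) = (4, 5): both sides equal 81.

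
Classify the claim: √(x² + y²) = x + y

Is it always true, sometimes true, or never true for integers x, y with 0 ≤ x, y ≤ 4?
Sometimes true

It holds at (x, y) = (0, 0) (both sides equal 0), but fails at (x, y) = (4, 4) (LHS = 4·√(2) ≈ 5.657, RHS = 8).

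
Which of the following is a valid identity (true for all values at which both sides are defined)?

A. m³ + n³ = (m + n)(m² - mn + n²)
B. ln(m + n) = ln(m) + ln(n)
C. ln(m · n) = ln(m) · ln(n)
A: holds — e.g. at (2, 7), both sides equal 351.
B: fails at (3, 4) — LHS = ln(7) ≈ 1.946, RHS = ln(3) + ln(4) ≈ 2.485.
C: fails at (1, 4) — LHS = ln(4) ≈ 1.386, RHS = 0.

Answer: A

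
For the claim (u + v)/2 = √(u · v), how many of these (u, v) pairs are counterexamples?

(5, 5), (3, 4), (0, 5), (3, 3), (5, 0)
Testing each pair:
(5, 5): LHS = 5, RHS = 5 → satisfies claim
(3, 4): LHS = 7/2, RHS = 2·√(3) ≈ 3.464 → counterexample
(0, 5): LHS = 5/2, RHS = 0 → counterexample
(3, 3): LHS = 3, RHS = 3 → satisfies claim
(5, 0): LHS = 5/2, RHS = 0 → counterexample

That makes 3 counterexamples.

Answer: 3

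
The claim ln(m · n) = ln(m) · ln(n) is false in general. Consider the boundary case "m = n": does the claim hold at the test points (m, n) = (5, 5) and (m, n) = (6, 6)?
No, fails at both test points

At (5, 5): LHS = ln(25) ≈ 3.219 ≠ RHS = ln(5)² ≈ 2.59
At (6, 6): LHS = ln(36) ≈ 3.584 ≠ RHS = ln(6)² ≈ 3.21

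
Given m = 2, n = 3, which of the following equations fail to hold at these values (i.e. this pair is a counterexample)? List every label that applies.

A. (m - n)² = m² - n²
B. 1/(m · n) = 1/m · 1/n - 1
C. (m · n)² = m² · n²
A, B

Evaluating each claim at the given values:
A. LHS = 1, RHS = -5 → fails here (LHS ≠ RHS)
B. LHS = 1/6, RHS = -5/6 → fails here (LHS ≠ RHS)
C. LHS = 36, RHS = 36 → holds here (LHS = RHS)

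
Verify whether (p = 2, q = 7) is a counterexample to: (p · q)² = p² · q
Substituting p = 2, q = 7:
LHS = (2 · 7)² = 196
RHS = 2² · 7 = 28

Since LHS ≠ RHS, this pair disproves the claim.

Answer: Yes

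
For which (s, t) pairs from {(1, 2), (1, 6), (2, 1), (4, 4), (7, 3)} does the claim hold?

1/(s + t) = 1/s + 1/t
None

Testing each pair:
(1, 2): LHS = 1/3, RHS = 3/2 → fails
(1, 6): LHS = 1/7, RHS = 7/6 → fails
(2, 1): LHS = 1/3, RHS = 3/2 → fails
(4, 4): LHS = 1/8, RHS = 1/2 → fails
(7, 3): LHS = 1/10, RHS = 10/21 → fails

No pair satisfies the claim.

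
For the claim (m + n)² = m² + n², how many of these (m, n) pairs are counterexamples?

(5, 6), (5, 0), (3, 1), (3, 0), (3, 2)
Testing each pair:
(5, 6): LHS = 121, RHS = 61 → counterexample
(5, 0): LHS = 25, RHS = 25 → satisfies claim
(3, 1): LHS = 16, RHS = 10 → counterexample
(3, 0): LHS = 9, RHS = 9 → satisfies claim
(3, 2): LHS = 25, RHS = 13 → counterexample

That makes 3 counterexamples.

Answer: 3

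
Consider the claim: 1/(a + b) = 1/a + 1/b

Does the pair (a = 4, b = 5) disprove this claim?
Yes

Substituting a = 4, b = 5:
LHS = 1/(4 + 5) = 1/9
RHS = 1/4 + 1/5 = 9/20

Since LHS ≠ RHS, this pair disproves the claim.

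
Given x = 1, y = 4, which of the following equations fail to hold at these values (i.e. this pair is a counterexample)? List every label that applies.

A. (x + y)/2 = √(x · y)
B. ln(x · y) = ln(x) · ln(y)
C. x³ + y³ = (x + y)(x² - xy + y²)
A, B

Evaluating each claim at the given values:
A. LHS = 5/2, RHS = 2 → fails here (LHS ≠ RHS)
B. LHS = ln(4) ≈ 1.386, RHS = 0 → fails here (LHS ≠ RHS)
C. LHS = 65, RHS = 65 → holds here (LHS = RHS)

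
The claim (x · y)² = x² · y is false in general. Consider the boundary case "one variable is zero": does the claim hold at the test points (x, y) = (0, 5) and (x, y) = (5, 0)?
Yes, holds at both test points

At (0, 5): LHS = 0, RHS = 0 → equal
At (5, 0): LHS = 0, RHS = 0 → equal

So the claim does hold at both of these boundary points, even though it is not an identity.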